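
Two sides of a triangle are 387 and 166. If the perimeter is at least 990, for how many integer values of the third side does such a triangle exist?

116

Triangle inequality: 221 < x < 553. Perimeter ≥ 990 gives x ≥ 990 − 387 − 166 = 437.
So 437 ≤ x < 553; integers 437 through 552: 116 values.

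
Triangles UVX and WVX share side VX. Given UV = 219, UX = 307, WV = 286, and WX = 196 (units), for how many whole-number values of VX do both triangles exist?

From triangle UVX: 88 < VX < 526.
From triangle WVX: 90 < VX < 482.
Intersection: 90 < VX < 482, so integers 91 through 481: 391 values.

391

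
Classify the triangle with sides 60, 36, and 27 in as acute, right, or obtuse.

Compare the square of the longest side to the sum of squares of the other two: 27² + 36² = 2025 < 3600 = 60².

obtuse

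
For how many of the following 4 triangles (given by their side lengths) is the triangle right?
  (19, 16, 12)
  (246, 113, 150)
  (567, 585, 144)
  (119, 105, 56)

2

(19,16,12): 12²+16² = 400 > 361 = 19² → acute
(246,113,150): 113²+150² = 35269 < 60516 = 246² → obtuse
(567,585,144): 144²+567² = 342225 = 585² → right
(119,105,56): 56²+105² = 14161 = 119² → right
2 of the 4 are right.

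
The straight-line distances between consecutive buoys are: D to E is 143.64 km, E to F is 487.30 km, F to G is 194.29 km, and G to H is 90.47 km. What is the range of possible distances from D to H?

58.90 ≤ DH ≤ 915.70 km

The maximum is all hops collinear in one direction: 143.64 + 487.30 + 194.29 + 90.47 = 915.70.
The longest hop is 487.30; the others sum to 428.40. Folding the others back against it leaves at least 487.30 − 428.40 = 58.90.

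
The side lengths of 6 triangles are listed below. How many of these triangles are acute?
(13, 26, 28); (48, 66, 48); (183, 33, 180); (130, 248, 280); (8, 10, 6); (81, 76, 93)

4

(13,26,28): 13²+26² = 845 > 784 = 28² → acute
(48,66,48): 48²+48² = 4608 > 4356 = 66² → acute
(183,33,180): 33²+180² = 33489 = 183² → right
(130,248,280): 130²+248² = 78404 > 78400 = 280² → acute
(8,10,6): 6²+8² = 100 = 10² → right
(81,76,93): 76²+81² = 12337 > 8649 = 93² → acute
4 of the 6 are acute.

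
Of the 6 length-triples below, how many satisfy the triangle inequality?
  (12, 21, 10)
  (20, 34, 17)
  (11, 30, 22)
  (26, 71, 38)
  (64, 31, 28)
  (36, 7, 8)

(10,12,21): 10+12 > 21 → valid
(17,20,34): 17+20 > 34 → valid
(11,22,30): 11+22 > 30 → valid
(26,38,71): 26+38 ≤ 71 → not valid
(28,31,64): 28+31 ≤ 64 → not valid
(7,8,36): 7+8 ≤ 36 → not valid
3 of the 6 triples form a triangle.

3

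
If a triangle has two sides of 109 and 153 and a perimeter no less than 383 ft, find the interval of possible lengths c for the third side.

121 ≤ c < 262

Triangle inequality alone gives 44 < c < 262.
The perimeter condition gives c ≥ 383 − 109 − 153 = 121.
Intersecting the two: 121 ≤ c < 262.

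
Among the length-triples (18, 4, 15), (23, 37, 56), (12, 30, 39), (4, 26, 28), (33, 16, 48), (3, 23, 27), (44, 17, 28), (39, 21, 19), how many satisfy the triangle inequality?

7

(4,15,18): 4+15 > 18 → valid
(23,37,56): 23+37 > 56 → valid
(12,30,39): 12+30 > 39 → valid
(4,26,28): 4+26 > 28 → valid
(16,33,48): 16+33 > 48 → valid
(3,23,27): 3+23 ≤ 27 → not valid
(17,28,44): 17+28 > 44 → valid
(19,21,39): 19+21 > 39 → valid
7 of the 8 triples form a triangle.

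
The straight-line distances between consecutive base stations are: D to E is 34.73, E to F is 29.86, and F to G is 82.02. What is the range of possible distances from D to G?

17.43 ≤ DG ≤ 146.61

The maximum is all hops collinear in one direction: 34.73 + 29.86 + 82.02 = 146.61.
The longest hop is 82.02; the others sum to 64.59. Folding the others back against it leaves at least 82.02 − 64.59 = 17.43.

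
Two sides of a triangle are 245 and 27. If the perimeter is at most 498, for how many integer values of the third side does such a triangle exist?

8

Triangle inequality: 218 < x < 272. Perimeter ≤ 498 gives x ≤ 498 − 245 − 27 = 226.
So 218 < x ≤ 226; integers 219 through 226: 8 values.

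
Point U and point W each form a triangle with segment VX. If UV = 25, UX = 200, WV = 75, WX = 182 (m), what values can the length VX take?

175 < VX < 225

From triangle UVX: |25 − 200| < VX < 25 + 200, i.e. 175 < VX < 225.
From triangle WVX: 107 < VX < 257.
Both must hold, so VX lies in the intersection.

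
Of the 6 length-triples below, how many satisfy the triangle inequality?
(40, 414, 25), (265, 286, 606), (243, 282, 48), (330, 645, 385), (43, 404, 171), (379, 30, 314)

(25,40,414): 25+40 ≤ 414 → not valid
(265,286,606): 265+286 ≤ 606 → not valid
(48,243,282): 48+243 > 282 → valid
(330,385,645): 330+385 > 645 → valid
(43,171,404): 43+171 ≤ 404 → not valid
(30,314,379): 30+314 ≤ 379 → not valid
2 of the 6 triples form a triangle.

2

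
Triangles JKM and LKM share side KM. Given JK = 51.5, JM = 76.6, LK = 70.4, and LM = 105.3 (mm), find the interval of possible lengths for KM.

From triangle JKM: |51.5 − 76.6| < KM < 51.5 + 76.6, i.e. 25.1 < KM < 128.1.
From triangle LKM: 34.9 < KM < 175.7.
Both must hold, so KM lies in the intersection.

34.9 < KM < 128.1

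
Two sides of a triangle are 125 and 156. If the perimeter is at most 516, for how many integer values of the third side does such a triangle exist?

204

Triangle inequality: 31 < x < 281. Perimeter ≤ 516 gives x ≤ 516 − 125 − 156 = 235.
So 31 < x ≤ 235; integers 32 through 235: 204 values.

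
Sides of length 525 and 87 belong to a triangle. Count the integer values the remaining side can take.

173

The third side lies in the open interval (438, 612).
Integers from 439 to 611 inclusive: 611 − 439 + 1 = 173.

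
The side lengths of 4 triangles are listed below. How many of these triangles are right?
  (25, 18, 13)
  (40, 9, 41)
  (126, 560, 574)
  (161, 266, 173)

2

(25,18,13): 13²+18² = 493 < 625 = 25² → obtuse
(40,9,41): 9²+40² = 1681 = 41² → right
(126,560,574): 126²+560² = 329476 = 574² → right
(161,266,173): 161²+173² = 55850 < 70756 = 266² → obtuse
2 of the 4 are right.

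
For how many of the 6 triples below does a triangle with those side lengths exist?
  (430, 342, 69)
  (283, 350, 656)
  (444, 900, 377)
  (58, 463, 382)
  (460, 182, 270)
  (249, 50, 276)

1

(69,342,430): 69+342 ≤ 430 → not valid
(283,350,656): 283+350 ≤ 656 → not valid
(377,444,900): 377+444 ≤ 900 → not valid
(58,382,463): 58+382 ≤ 463 → not valid
(182,270,460): 182+270 ≤ 460 → not valid
(50,249,276): 50+249 > 276 → valid
1 of the 6 triples forms a triangle.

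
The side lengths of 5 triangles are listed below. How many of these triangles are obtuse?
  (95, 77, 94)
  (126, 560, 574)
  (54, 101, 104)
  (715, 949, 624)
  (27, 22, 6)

1

(95,77,94): 77²+94² = 14765 > 9025 = 95² → acute
(126,560,574): 126²+560² = 329476 = 574² → right
(54,101,104): 54²+101² = 13117 > 10816 = 104² → acute
(715,949,624): 624²+715² = 900601 = 949² → right
(27,22,6): 6²+22² = 520 < 729 = 27² → obtuse
1 of the 5 is obtuse.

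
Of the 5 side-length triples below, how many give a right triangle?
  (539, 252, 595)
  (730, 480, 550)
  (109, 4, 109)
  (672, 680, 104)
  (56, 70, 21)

(539,252,595): 252²+539² = 354025 = 595² → right
(730,480,550): 480²+550² = 532900 = 730² → right
(109,4,109): 4²+109² = 11897 > 11881 = 109² → acute
(672,680,104): 104²+672² = 462400 = 680² → right
(56,70,21): 21²+56² = 3577 < 4900 = 70² → obtuse
3 of the 5 are right.

3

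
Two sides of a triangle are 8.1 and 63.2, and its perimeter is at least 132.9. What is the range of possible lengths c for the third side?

61.6 ≤ c < 71.3

Triangle inequality alone gives 55.1 < c < 71.3.
The perimeter condition gives c ≥ 132.9 − 8.1 − 63.2 = 61.6.
Intersecting the two: 61.6 ≤ c < 71.3.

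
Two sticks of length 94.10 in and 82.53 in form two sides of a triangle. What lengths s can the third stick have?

11.57 < s < 176.63 (in)

By the triangle inequality, s must be less than 94.10 + 82.53 = 176.63 and greater than |94.10 − 82.53| = 11.57.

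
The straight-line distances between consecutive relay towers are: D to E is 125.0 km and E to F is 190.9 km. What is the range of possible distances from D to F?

65.9 ≤ DF ≤ 315.9 km

By the triangle inequality, |125.0 − 190.9| ≤ DF ≤ 125.0 + 190.9.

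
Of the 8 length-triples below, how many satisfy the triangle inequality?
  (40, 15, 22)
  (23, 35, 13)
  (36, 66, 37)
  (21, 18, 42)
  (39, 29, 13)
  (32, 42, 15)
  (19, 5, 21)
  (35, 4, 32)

(15,22,40): 15+22 ≤ 40 → not valid
(13,23,35): 13+23 > 35 → valid
(36,37,66): 36+37 > 66 → valid
(18,21,42): 18+21 ≤ 42 → not valid
(13,29,39): 13+29 > 39 → valid
(15,32,42): 15+32 > 42 → valid
(5,19,21): 5+19 > 21 → valid
(4,32,35): 4+32 > 35 → valid
6 of the 8 triples form a triangle.

6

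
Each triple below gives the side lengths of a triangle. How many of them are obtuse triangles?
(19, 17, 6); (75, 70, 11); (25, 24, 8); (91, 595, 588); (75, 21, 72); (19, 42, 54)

(19,17,6): 6²+17² = 325 < 361 = 19² → obtuse
(75,70,11): 11²+70² = 5021 < 5625 = 75² → obtuse
(25,24,8): 8²+24² = 640 > 625 = 25² → acute
(91,595,588): 91²+588² = 354025 = 595² → right
(75,21,72): 21²+72² = 5625 = 75² → right
(19,42,54): 19²+42² = 2125 < 2916 = 54² → obtuse
3 of the 6 are obtuse.

3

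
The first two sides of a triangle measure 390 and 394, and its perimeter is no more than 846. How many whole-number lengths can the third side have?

Triangle inequality: 4 < x < 784. Perimeter ≤ 846 gives x ≤ 846 − 390 − 394 = 62.
So 4 < x ≤ 62; integers 5 through 62: 58 values.

58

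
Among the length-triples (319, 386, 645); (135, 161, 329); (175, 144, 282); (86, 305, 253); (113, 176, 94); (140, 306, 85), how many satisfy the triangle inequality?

4

(319,386,645): 319+386 > 645 → valid
(135,161,329): 135+161 ≤ 329 → not valid
(144,175,282): 144+175 > 282 → valid
(86,253,305): 86+253 > 305 → valid
(94,113,176): 94+113 > 176 → valid
(85,140,306): 85+140 ≤ 306 → not valid
4 of the 6 triples form a triangle.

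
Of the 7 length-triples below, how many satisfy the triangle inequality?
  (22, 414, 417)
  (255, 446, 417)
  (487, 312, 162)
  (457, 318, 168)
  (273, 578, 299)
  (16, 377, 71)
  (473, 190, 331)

(22,414,417): 22+414 > 417 → valid
(255,417,446): 255+417 > 446 → valid
(162,312,487): 162+312 ≤ 487 → not valid
(168,318,457): 168+318 > 457 → valid
(273,299,578): 273+299 ≤ 578 → not valid
(16,71,377): 16+71 ≤ 377 → not valid
(190,331,473): 190+331 > 473 → valid
4 of the 7 triples form a triangle.

4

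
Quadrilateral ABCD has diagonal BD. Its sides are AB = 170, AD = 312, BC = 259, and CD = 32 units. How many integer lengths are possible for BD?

From triangle ABD: 142 < BD < 482.
From triangle CBD: 227 < BD < 291.
Intersection: 227 < BD < 291, so integers 228 through 290: 63 values.

63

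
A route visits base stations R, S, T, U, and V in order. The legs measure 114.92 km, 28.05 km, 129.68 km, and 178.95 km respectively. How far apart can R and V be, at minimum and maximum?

The maximum is all hops collinear in one direction: 114.92 + 28.05 + 129.68 + 178.95 = 451.60.
The longest hop is 178.95; the others sum to 272.65. Since 178.95 ≤ 272.65, the path can fold back on itself completely, so the minimum distance is 0.

0 ≤ RV ≤ 451.60 km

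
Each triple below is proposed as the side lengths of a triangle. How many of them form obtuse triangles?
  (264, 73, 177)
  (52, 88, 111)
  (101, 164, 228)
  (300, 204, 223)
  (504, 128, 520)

(264,73,177): 73+177 ≤ 264, not a triangle
(52,88,111): 52²+88² = 10448 < 12321 = 111² → obtuse
(101,164,228): 101²+164² = 37097 < 51984 = 228² → obtuse
(300,204,223): 204²+223² = 91345 > 90000 = 300² → acute
(504,128,520): 128²+504² = 270400 = 520² → right
2 of the 5 are obtuse.

2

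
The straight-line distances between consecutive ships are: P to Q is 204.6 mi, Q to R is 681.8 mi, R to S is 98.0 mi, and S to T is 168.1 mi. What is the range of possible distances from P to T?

211.1 ≤ PT ≤ 1152.5 mi

The maximum is all hops collinear in one direction: 204.6 + 681.8 + 98.0 + 168.1 = 1152.5.
The longest hop is 681.8; the others sum to 470.7. Folding the others back against it leaves at least 681.8 − 470.7 = 211.1.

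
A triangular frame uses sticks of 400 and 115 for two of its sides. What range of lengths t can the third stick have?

By the triangle inequality, t must be less than 400 + 115 = 515 and greater than |400 − 115| = 285.

285 < t < 515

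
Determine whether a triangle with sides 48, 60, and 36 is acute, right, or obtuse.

right

Compare the square of the longest side to the sum of squares of the other two: 36² + 48² = 3600 = 60².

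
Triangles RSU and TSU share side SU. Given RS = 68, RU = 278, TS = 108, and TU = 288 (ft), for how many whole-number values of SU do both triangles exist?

135

From triangle RSU: 210 < SU < 346.
From triangle TSU: 180 < SU < 396.
Intersection: 210 < SU < 346, so integers 211 through 345: 135 values.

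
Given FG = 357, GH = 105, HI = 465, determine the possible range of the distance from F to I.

The maximum is all hops collinear in one direction: 357 + 105 + 465 = 927.
The longest hop is 465; the others sum to 462. Folding the others back against it leaves at least 465 − 462 = 3.

3 ≤ FI ≤ 927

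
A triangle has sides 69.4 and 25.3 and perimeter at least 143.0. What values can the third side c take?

Triangle inequality alone gives 44.1 < c < 94.7.
The perimeter condition gives c ≥ 143.0 − 69.4 − 25.3 = 48.3.
Intersecting the two: 48.3 ≤ c < 94.7.

48.3 ≤ c < 94.7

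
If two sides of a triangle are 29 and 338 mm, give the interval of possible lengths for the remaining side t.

By the triangle inequality, t must be less than 29 + 338 = 367 and greater than |29 − 338| = 309.

309 < t < 367 (mm)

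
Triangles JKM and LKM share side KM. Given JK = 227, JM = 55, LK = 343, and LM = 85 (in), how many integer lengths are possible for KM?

From triangle JKM: 172 < KM < 282.
From triangle LKM: 258 < KM < 428.
Intersection: 258 < KM < 282, so integers 259 through 281: 23 values.

23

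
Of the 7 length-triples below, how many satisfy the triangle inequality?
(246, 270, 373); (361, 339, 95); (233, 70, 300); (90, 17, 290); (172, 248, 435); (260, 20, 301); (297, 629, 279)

3

(246,270,373): 246+270 > 373 → valid
(95,339,361): 95+339 > 361 → valid
(70,233,300): 70+233 > 300 → valid
(17,90,290): 17+90 ≤ 290 → not valid
(172,248,435): 172+248 ≤ 435 → not valid
(20,260,301): 20+260 ≤ 301 → not valid
(279,297,629): 279+297 ≤ 629 → not valid
3 of the 7 triples form a triangle.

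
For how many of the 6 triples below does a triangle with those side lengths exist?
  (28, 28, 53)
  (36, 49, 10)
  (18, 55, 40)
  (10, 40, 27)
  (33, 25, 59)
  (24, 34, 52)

(28,28,53): 28+28 > 53 → valid
(10,36,49): 10+36 ≤ 49 → not valid
(18,40,55): 18+40 > 55 → valid
(10,27,40): 10+27 ≤ 40 → not valid
(25,33,59): 25+33 ≤ 59 → not valid
(24,34,52): 24+34 > 52 → valid
3 of the 6 triples form a triangle.

3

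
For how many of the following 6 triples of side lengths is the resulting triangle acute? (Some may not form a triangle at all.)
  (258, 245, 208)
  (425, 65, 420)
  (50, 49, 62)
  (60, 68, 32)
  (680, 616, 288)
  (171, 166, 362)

2

(258,245,208): 208²+245² = 103289 > 66564 = 258² → acute
(425,65,420): 65²+420² = 180625 = 425² → right
(50,49,62): 49²+50² = 4901 > 3844 = 62² → acute
(60,68,32): 32²+60² = 4624 = 68² → right
(680,616,288): 288²+616² = 462400 = 680² → right
(171,166,362): 166+171 ≤ 362, not a triangle
2 of the 6 are acute.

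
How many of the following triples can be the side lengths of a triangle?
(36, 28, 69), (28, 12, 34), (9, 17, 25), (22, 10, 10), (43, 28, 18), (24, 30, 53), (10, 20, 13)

(28,36,69): 28+36 ≤ 69 → not valid
(12,28,34): 12+28 > 34 → valid
(9,17,25): 9+17 > 25 → valid
(10,10,22): 10+10 ≤ 22 → not valid
(18,28,43): 18+28 > 43 → valid
(24,30,53): 24+30 > 53 → valid
(10,13,20): 10+13 > 20 → valid
5 of the 7 triples form a triangle.

5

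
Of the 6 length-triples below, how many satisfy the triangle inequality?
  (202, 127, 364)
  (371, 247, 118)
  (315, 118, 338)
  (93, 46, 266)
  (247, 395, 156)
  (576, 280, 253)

2

(127,202,364): 127+202 ≤ 364 → not valid
(118,247,371): 118+247 ≤ 371 → not valid
(118,315,338): 118+315 > 338 → valid
(46,93,266): 46+93 ≤ 266 → not valid
(156,247,395): 156+247 > 395 → valid
(253,280,576): 253+280 ≤ 576 → not valid
2 of the 6 triples form a triangle.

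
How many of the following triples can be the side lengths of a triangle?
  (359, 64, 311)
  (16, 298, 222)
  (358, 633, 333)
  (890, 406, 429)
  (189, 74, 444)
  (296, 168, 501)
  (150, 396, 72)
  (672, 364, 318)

3

(64,311,359): 64+311 > 359 → valid
(16,222,298): 16+222 ≤ 298 → not valid
(333,358,633): 333+358 > 633 → valid
(406,429,890): 406+429 ≤ 890 → not valid
(74,189,444): 74+189 ≤ 444 → not valid
(168,296,501): 168+296 ≤ 501 → not valid
(72,150,396): 72+150 ≤ 396 → not valid
(318,364,672): 318+364 > 672 → valid
3 of the 8 triples form a triangle.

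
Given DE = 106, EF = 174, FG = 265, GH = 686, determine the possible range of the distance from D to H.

141 ≤ DH ≤ 1231

The maximum is all hops collinear in one direction: 106 + 174 + 265 + 686 = 1231.
The longest hop is 686; the others sum to 545. Folding the others back against it leaves at least 686 − 545 = 141.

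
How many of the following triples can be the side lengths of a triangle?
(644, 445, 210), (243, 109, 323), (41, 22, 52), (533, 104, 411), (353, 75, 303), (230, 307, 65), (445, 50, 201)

4

(210,445,644): 210+445 > 644 → valid
(109,243,323): 109+243 > 323 → valid
(22,41,52): 22+41 > 52 → valid
(104,411,533): 104+411 ≤ 533 → not valid
(75,303,353): 75+303 > 353 → valid
(65,230,307): 65+230 ≤ 307 → not valid
(50,201,445): 50+201 ≤ 445 → not valid
4 of the 7 triples form a triangle.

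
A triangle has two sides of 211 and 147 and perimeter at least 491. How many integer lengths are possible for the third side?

Triangle inequality: 64 < x < 358. Perimeter ≥ 491 gives x ≥ 491 − 211 − 147 = 133.
So 133 ≤ x < 358; integers 133 through 357: 225 values.

225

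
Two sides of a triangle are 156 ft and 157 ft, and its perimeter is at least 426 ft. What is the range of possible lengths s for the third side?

113 ≤ s < 313 ft

Triangle inequality alone gives 1 < s < 313.
The perimeter condition gives s ≥ 426 − 156 − 157 = 113.
Intersecting the two: 113 ≤ s < 313.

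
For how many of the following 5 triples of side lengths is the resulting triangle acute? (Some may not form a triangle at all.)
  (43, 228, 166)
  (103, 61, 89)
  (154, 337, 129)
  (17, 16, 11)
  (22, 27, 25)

(43,228,166): 43+166 ≤ 228, not a triangle
(103,61,89): 61²+89² = 11642 > 10609 = 103² → acute
(154,337,129): 129+154 ≤ 337, not a triangle
(17,16,11): 11²+16² = 377 > 289 = 17² → acute
(22,27,25): 22²+25² = 1109 > 729 = 27² → acute
3 of the 5 are acute.

3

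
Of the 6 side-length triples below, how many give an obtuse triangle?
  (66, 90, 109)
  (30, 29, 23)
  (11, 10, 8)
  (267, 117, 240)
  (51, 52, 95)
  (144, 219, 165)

1

(66,90,109): 66²+90² = 12456 > 11881 = 109² → acute
(30,29,23): 23²+29² = 1370 > 900 = 30² → acute
(11,10,8): 8²+10² = 164 > 121 = 11² → acute
(267,117,240): 117²+240² = 71289 = 267² → right
(51,52,95): 51²+52² = 5305 < 9025 = 95² → obtuse
(144,219,165): 144²+165² = 47961 = 219² → right
1 of the 6 is obtuse.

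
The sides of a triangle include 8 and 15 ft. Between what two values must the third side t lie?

By the triangle inequality, t must be less than 8 + 15 = 23 and greater than |8 − 15| = 7.

7 < t < 23 (ft)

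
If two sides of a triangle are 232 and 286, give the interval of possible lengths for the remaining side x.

By the triangle inequality, x must be less than 232 + 286 = 518 and greater than |232 − 286| = 54.

54 < x < 518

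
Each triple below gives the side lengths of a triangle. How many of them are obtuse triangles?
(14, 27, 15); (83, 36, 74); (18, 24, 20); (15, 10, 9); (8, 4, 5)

4

(14,27,15): 14²+15² = 421 < 729 = 27² → obtuse
(83,36,74): 36²+74² = 6772 < 6889 = 83² → obtuse
(18,24,20): 18²+20² = 724 > 576 = 24² → acute
(15,10,9): 9²+10² = 181 < 225 = 15² → obtuse
(8,4,5): 4²+5² = 41 < 64 = 8² → obtuse
4 of the 5 are obtuse.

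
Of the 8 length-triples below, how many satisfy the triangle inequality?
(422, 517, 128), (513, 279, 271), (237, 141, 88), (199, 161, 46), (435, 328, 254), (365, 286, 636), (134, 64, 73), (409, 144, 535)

7

(128,422,517): 128+422 > 517 → valid
(271,279,513): 271+279 > 513 → valid
(88,141,237): 88+141 ≤ 237 → not valid
(46,161,199): 46+161 > 199 → valid
(254,328,435): 254+328 > 435 → valid
(286,365,636): 286+365 > 636 → valid
(64,73,134): 64+73 > 134 → valid
(144,409,535): 144+409 > 535 → valid
7 of the 8 triples form a triangle.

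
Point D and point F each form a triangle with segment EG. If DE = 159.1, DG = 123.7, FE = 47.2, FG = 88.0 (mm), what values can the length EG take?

From triangle DEG: |159.1 − 123.7| < EG < 159.1 + 123.7, i.e. 35.4 < EG < 282.8.
From triangle FEG: 40.8 < EG < 135.2.
Both must hold, so EG lies in the intersection.

40.8 < EG < 135.2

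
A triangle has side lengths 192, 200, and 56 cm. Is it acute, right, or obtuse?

right

Compare the square of the longest side to the sum of squares of the other two: 56² + 192² = 40000 = 200².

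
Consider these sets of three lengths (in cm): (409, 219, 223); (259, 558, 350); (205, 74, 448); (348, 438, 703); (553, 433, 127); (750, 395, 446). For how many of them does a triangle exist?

5

(219,223,409): 219+223 > 409 → valid
(259,350,558): 259+350 > 558 → valid
(74,205,448): 74+205 ≤ 448 → not valid
(348,438,703): 348+438 > 703 → valid
(127,433,553): 127+433 > 553 → valid
(395,446,750): 395+446 > 750 → valid
5 of the 6 triples form a triangle.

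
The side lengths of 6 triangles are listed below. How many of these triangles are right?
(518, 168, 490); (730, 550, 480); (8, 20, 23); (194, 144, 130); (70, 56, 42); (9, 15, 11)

(518,168,490): 168²+490² = 268324 = 518² → right
(730,550,480): 480²+550² = 532900 = 730² → right
(8,20,23): 8²+20² = 464 < 529 = 23² → obtuse
(194,144,130): 130²+144² = 37636 = 194² → right
(70,56,42): 42²+56² = 4900 = 70² → right
(9,15,11): 9²+11² = 202 < 225 = 15² → obtuse
4 of the 6 are right.

4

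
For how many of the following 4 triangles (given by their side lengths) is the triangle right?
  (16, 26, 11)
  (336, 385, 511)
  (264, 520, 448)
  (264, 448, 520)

(16,26,11): 11²+16² = 377 < 676 = 26² → obtuse
(336,385,511): 336²+385² = 261121 = 511² → right
(264,520,448): 264²+448² = 270400 = 520² → right
(264,448,520): 264²+448² = 270400 = 520² → right
3 of the 4 are right.

3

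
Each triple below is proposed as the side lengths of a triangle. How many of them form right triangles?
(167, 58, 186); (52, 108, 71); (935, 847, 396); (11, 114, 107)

(167,58,186): 58²+167² = 31253 < 34596 = 186² → obtuse
(52,108,71): 52²+71² = 7745 < 11664 = 108² → obtuse
(935,847,396): 396²+847² = 874225 = 935² → right
(11,114,107): 11²+107² = 11570 < 12996 = 114² → obtuse
1 of the 4 is right.

1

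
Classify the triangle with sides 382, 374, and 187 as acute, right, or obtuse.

Compare the square of the longest side to the sum of squares of the other two: 187² + 374² = 174845 > 145924 = 382².

acute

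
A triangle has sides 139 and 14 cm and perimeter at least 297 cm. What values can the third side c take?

Triangle inequality alone gives 125 < c < 153.
The perimeter condition gives c ≥ 297 − 139 − 14 = 144.
Intersecting the two: 144 ≤ c < 153.

144 ≤ c < 153 cm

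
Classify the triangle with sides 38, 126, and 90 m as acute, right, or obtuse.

obtuse

Compare the square of the longest side to the sum of squares of the other two: 38² + 90² = 9544 < 15876 = 126².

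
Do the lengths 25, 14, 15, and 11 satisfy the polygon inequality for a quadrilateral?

A quadrilateral exists iff every side is shorter than the sum of the others — equivalently, the longest side is less than the sum of the rest.
Longest side 25 < 40 (sum of the remaining 3), so yes.

Yes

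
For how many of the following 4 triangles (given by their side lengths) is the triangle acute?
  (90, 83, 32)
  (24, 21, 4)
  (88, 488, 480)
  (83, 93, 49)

1

(90,83,32): 32²+83² = 7913 < 8100 = 90² → obtuse
(24,21,4): 4²+21² = 457 < 576 = 24² → obtuse
(88,488,480): 88²+480² = 238144 = 488² → right
(83,93,49): 49²+83² = 9290 > 8649 = 93² → acute
1 of the 4 is acute.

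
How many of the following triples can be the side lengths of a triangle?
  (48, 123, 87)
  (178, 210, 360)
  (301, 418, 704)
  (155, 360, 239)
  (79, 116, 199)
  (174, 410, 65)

4

(48,87,123): 48+87 > 123 → valid
(178,210,360): 178+210 > 360 → valid
(301,418,704): 301+418 > 704 → valid
(155,239,360): 155+239 > 360 → valid
(79,116,199): 79+116 ≤ 199 → not valid
(65,174,410): 65+174 ≤ 410 → not valid
4 of the 6 triples form a triangle.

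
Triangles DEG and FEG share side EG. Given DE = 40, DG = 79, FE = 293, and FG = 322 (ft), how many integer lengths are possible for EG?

From triangle DEG: 39 < EG < 119.
From triangle FEG: 29 < EG < 615.
Intersection: 39 < EG < 119, so integers 40 through 118: 79 values.

79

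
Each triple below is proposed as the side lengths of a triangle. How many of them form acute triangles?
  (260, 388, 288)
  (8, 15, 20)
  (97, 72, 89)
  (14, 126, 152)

1

(260,388,288): 260²+288² = 150544 = 388² → right
(8,15,20): 8²+15² = 289 < 400 = 20² → obtuse
(97,72,89): 72²+89² = 13105 > 9409 = 97² → acute
(14,126,152): 14+126 ≤ 152, not a triangle
1 of the 4 is acute.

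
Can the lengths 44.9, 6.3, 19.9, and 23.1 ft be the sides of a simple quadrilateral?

Yes

A quadrilateral exists iff every side is shorter than the sum of the others — equivalently, the longest side is less than the sum of the rest.
Longest side 44.9 < 49.3 (sum of the remaining 3), so yes.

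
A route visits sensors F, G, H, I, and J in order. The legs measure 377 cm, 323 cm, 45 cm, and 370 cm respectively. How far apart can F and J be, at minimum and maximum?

The maximum is all hops collinear in one direction: 377 + 323 + 45 + 370 = 1115.
The longest hop is 377; the others sum to 738. Since 377 ≤ 738, the path can fold back on itself completely, so the minimum distance is 0.

0 ≤ FJ ≤ 1115 cm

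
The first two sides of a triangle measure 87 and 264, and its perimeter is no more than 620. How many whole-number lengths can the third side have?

Triangle inequality: 177 < x < 351. Perimeter ≤ 620 gives x ≤ 620 − 87 − 264 = 269.
So 177 < x ≤ 269; integers 178 through 269: 92 values.

92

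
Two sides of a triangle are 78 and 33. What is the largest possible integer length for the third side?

The third side must be strictly less than 78 + 33 = 111.
The largest integer below 111 is 110.

110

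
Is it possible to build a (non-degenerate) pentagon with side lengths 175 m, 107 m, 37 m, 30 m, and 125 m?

Yes

A pentagon exists iff every side is shorter than the sum of the others — equivalently, the longest side is less than the sum of the rest.
Longest side 175 < 299 (sum of the remaining 4), so yes.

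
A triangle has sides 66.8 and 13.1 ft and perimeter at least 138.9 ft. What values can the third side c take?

59.0 ≤ c < 79.9

Triangle inequality alone gives 53.7 < c < 79.9.
The perimeter condition gives c ≥ 138.9 − 66.8 − 13.1 = 59.0.
Intersecting the two: 59.0 ≤ c < 79.9.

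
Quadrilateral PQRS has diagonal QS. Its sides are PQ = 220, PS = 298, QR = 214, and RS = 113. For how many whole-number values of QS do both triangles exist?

225

From triangle PQS: 78 < QS < 518.
From triangle RQS: 101 < QS < 327.
Intersection: 101 < QS < 327, so integers 102 through 326: 225 values.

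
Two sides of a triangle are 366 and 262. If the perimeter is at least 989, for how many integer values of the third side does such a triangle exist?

Triangle inequality: 104 < x < 628. Perimeter ≥ 989 gives x ≥ 989 − 366 − 262 = 361.
So 361 ≤ x < 628; integers 361 through 627: 267 values.

267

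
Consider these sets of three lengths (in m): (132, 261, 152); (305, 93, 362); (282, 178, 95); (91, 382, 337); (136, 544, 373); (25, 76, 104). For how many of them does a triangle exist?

(132,152,261): 132+152 > 261 → valid
(93,305,362): 93+305 > 362 → valid
(95,178,282): 95+178 ≤ 282 → not valid
(91,337,382): 91+337 > 382 → valid
(136,373,544): 136+373 ≤ 544 → not valid
(25,76,104): 25+76 ≤ 104 → not valid
3 of the 6 triples form a triangle.

3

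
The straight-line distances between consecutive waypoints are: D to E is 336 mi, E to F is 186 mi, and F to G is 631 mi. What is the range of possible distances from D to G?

109 ≤ DG ≤ 1153 mi

The maximum is all hops collinear in one direction: 336 + 186 + 631 = 1153.
The longest hop is 631; the others sum to 522. Folding the others back against it leaves at least 631 − 522 = 109.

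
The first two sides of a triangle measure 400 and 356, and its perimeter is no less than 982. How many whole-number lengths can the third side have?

530

Triangle inequality: 44 < x < 756. Perimeter ≥ 982 gives x ≥ 982 − 400 − 356 = 226.
So 226 ≤ x < 756; integers 226 through 755: 530 values.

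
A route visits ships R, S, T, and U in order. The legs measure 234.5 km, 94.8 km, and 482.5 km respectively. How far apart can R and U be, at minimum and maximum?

153.2 ≤ RU ≤ 811.8 km

The maximum is all hops collinear in one direction: 234.5 + 94.8 + 482.5 = 811.8.
The longest hop is 482.5; the others sum to 329.3. Folding the others back against it leaves at least 482.5 − 329.3 = 153.2.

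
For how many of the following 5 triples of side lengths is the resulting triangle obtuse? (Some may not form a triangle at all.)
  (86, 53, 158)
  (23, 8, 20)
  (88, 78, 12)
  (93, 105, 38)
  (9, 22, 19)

4

(86,53,158): 53+86 ≤ 158, not a triangle
(23,8,20): 8²+20² = 464 < 529 = 23² → obtuse
(88,78,12): 12²+78² = 6228 < 7744 = 88² → obtuse
(93,105,38): 38²+93² = 10093 < 11025 = 105² → obtuse
(9,22,19): 9²+19² = 442 < 484 = 22² → obtuse
4 of the 5 are obtuse.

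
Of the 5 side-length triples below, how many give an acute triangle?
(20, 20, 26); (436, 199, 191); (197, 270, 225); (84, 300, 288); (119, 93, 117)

3

(20,20,26): 20²+20² = 800 > 676 = 26² → acute
(436,199,191): 191+199 ≤ 436, not a triangle
(197,270,225): 197²+225² = 89434 > 72900 = 270² → acute
(84,300,288): 84²+288² = 90000 = 300² → right
(119,93,117): 93²+117² = 22338 > 14161 = 119² → acute
3 of the 5 are acute.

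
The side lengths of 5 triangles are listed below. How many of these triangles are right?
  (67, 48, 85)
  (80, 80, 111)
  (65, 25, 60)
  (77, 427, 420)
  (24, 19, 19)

2

(67,48,85): 48²+67² = 6793 < 7225 = 85² → obtuse
(80,80,111): 80²+80² = 12800 > 12321 = 111² → acute
(65,25,60): 25²+60² = 4225 = 65² → right
(77,427,420): 77²+420² = 182329 = 427² → right
(24,19,19): 19²+19² = 722 > 576 = 24² → acute
2 of the 5 are right.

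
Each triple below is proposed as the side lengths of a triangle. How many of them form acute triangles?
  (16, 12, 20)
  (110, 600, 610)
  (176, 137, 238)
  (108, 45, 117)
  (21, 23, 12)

1

(16,12,20): 12²+16² = 400 = 20² → right
(110,600,610): 110²+600² = 372100 = 610² → right
(176,137,238): 137²+176² = 49745 < 56644 = 238² → obtuse
(108,45,117): 45²+108² = 13689 = 117² → right
(21,23,12): 12²+21² = 585 > 529 = 23² → acute
1 of the 5 is acute.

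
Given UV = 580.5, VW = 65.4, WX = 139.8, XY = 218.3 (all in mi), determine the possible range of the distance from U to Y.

157.0 ≤ UY ≤ 1004.0 mi

The maximum is all hops collinear in one direction: 580.5 + 65.4 + 139.8 + 218.3 = 1004.0.
The longest hop is 580.5; the others sum to 423.5. Folding the others back against it leaves at least 580.5 − 423.5 = 157.0.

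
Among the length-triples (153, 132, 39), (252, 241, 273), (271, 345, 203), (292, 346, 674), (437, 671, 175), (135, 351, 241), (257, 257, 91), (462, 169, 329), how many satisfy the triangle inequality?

6

(39,132,153): 39+132 > 153 → valid
(241,252,273): 241+252 > 273 → valid
(203,271,345): 203+271 > 345 → valid
(292,346,674): 292+346 ≤ 674 → not valid
(175,437,671): 175+437 ≤ 671 → not valid
(135,241,351): 135+241 > 351 → valid
(91,257,257): 91+257 > 257 → valid
(169,329,462): 169+329 > 462 → valid
6 of the 8 triples form a triangle.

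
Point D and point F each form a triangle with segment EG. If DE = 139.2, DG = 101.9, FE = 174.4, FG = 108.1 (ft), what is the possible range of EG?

66.3 < EG < 241.1

From triangle DEG: |139.2 − 101.9| < EG < 139.2 + 101.9, i.e. 37.3 < EG < 241.1.
From triangle FEG: 66.3 < EG < 282.5.
Both must hold, so EG lies in the intersection.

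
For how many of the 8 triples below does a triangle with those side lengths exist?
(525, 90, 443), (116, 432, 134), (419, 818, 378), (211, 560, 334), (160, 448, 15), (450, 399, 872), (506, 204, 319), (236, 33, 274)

(90,443,525): 90+443 > 525 → valid
(116,134,432): 116+134 ≤ 432 → not valid
(378,419,818): 378+419 ≤ 818 → not valid
(211,334,560): 211+334 ≤ 560 → not valid
(15,160,448): 15+160 ≤ 448 → not valid
(399,450,872): 399+450 ≤ 872 → not valid
(204,319,506): 204+319 > 506 → valid
(33,236,274): 33+236 ≤ 274 → not valid
2 of the 8 triples form a triangle.

2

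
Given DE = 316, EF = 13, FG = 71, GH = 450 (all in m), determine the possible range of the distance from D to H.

50 ≤ DH ≤ 850 m

The maximum is all hops collinear in one direction: 316 + 13 + 71 + 450 = 850.
The longest hop is 450; the others sum to 400. Folding the others back against it leaves at least 450 − 400 = 50.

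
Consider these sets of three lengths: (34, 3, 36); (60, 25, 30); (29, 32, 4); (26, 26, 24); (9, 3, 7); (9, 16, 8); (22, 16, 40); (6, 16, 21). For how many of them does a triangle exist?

(3,34,36): 3+34 > 36 → valid
(25,30,60): 25+30 ≤ 60 → not valid
(4,29,32): 4+29 > 32 → valid
(24,26,26): 24+26 > 26 → valid
(3,7,9): 3+7 > 9 → valid
(8,9,16): 8+9 > 16 → valid
(16,22,40): 16+22 ≤ 40 → not valid
(6,16,21): 6+16 > 21 → valid
6 of the 8 triples form a triangle.

6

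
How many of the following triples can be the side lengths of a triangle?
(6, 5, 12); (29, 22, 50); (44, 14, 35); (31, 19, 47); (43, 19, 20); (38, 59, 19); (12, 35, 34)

(5,6,12): 5+6 ≤ 12 → not valid
(22,29,50): 22+29 > 50 → valid
(14,35,44): 14+35 > 44 → valid
(19,31,47): 19+31 > 47 → valid
(19,20,43): 19+20 ≤ 43 → not valid
(19,38,59): 19+38 ≤ 59 → not valid
(12,34,35): 12+34 > 35 → valid
4 of the 7 triples form a triangle.

4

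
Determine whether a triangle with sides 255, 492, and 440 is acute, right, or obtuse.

Compare the square of the longest side to the sum of squares of the other two: 255² + 440² = 258625 > 242064 = 492².

acute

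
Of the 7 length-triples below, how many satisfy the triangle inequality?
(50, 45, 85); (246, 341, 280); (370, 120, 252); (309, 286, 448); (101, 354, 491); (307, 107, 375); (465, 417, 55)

(45,50,85): 45+50 > 85 → valid
(246,280,341): 246+280 > 341 → valid
(120,252,370): 120+252 > 370 → valid
(286,309,448): 286+309 > 448 → valid
(101,354,491): 101+354 ≤ 491 → not valid
(107,307,375): 107+307 > 375 → valid
(55,417,465): 55+417 > 465 → valid
6 of the 7 triples form a triangle.

6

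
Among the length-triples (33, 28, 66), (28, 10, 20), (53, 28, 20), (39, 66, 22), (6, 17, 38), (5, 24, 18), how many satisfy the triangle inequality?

1

(28,33,66): 28+33 ≤ 66 → not valid
(10,20,28): 10+20 > 28 → valid
(20,28,53): 20+28 ≤ 53 → not valid
(22,39,66): 22+39 ≤ 66 → not valid
(6,17,38): 6+17 ≤ 38 → not valid
(5,18,24): 5+18 ≤ 24 → not valid
1 of the 6 triples forms a triangle.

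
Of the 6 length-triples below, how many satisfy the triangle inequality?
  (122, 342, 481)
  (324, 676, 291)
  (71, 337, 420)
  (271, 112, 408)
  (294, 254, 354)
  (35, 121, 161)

1

(122,342,481): 122+342 ≤ 481 → not valid
(291,324,676): 291+324 ≤ 676 → not valid
(71,337,420): 71+337 ≤ 420 → not valid
(112,271,408): 112+271 ≤ 408 → not valid
(254,294,354): 254+294 > 354 → valid
(35,121,161): 35+121 ≤ 161 → not valid
1 of the 6 triples forms a triangle.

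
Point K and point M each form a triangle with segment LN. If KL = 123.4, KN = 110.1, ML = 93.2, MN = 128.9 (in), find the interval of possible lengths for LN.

35.7 < LN < 222.1

From triangle KLN: |123.4 − 110.1| < LN < 123.4 + 110.1, i.e. 13.3 < LN < 233.5.
From triangle MLN: 35.7 < LN < 222.1.
Both must hold, so LN lies in the intersection.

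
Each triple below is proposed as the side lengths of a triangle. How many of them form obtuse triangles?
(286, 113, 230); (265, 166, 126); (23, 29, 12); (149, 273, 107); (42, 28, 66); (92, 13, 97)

5

(286,113,230): 113²+230² = 65669 < 81796 = 286² → obtuse
(265,166,126): 126²+166² = 43432 < 70225 = 265² → obtuse
(23,29,12): 12²+23² = 673 < 841 = 29² → obtuse
(149,273,107): 107+149 ≤ 273, not a triangle
(42,28,66): 28²+42² = 2548 < 4356 = 66² → obtuse
(92,13,97): 13²+92² = 8633 < 9409 = 97² → obtuse
5 of the 6 are obtuse.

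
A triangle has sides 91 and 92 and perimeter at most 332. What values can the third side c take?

1 < c ≤ 149

Triangle inequality alone gives 1 < c < 183.
The perimeter condition gives c ≤ 332 − 91 − 92 = 149.
Intersecting the two: 1 < c ≤ 149.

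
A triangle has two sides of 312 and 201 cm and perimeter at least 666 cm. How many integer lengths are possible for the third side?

Triangle inequality: 111 < x < 513. Perimeter ≥ 666 gives x ≥ 666 − 312 − 201 = 153.
So 153 ≤ x < 513; integers 153 through 512: 360 values.

360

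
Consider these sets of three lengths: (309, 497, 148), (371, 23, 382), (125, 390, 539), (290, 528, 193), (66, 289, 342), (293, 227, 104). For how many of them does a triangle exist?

(148,309,497): 148+309 ≤ 497 → not valid
(23,371,382): 23+371 > 382 → valid
(125,390,539): 125+390 ≤ 539 → not valid
(193,290,528): 193+290 ≤ 528 → not valid
(66,289,342): 66+289 > 342 → valid
(104,227,293): 104+227 > 293 → valid
3 of the 6 triples form a triangle.

3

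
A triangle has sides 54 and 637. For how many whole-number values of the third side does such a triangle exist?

107

The third side lies in the open interval (583, 691).
Integers from 584 to 690 inclusive: 690 − 584 + 1 = 107.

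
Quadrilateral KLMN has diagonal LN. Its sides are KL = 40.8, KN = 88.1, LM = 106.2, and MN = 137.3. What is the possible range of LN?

47.3 < LN < 128.9

From triangle KLN: |40.8 − 88.1| < LN < 40.8 + 88.1, i.e. 47.3 < LN < 128.9.
From triangle MLN: 31.1 < LN < 243.5.
Both must hold, so LN lies in the intersection.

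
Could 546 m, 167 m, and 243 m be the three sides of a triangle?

The longest side is 546, but the other two sum to only 410.
410 < 546, so the triangle inequality fails.

No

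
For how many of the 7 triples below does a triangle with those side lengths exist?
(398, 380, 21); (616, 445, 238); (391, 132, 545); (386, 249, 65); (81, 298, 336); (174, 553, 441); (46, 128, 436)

(21,380,398): 21+380 > 398 → valid
(238,445,616): 238+445 > 616 → valid
(132,391,545): 132+391 ≤ 545 → not valid
(65,249,386): 65+249 ≤ 386 → not valid
(81,298,336): 81+298 > 336 → valid
(174,441,553): 174+441 > 553 → valid
(46,128,436): 46+128 ≤ 436 → not valid
4 of the 7 triples form a triangle.

4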